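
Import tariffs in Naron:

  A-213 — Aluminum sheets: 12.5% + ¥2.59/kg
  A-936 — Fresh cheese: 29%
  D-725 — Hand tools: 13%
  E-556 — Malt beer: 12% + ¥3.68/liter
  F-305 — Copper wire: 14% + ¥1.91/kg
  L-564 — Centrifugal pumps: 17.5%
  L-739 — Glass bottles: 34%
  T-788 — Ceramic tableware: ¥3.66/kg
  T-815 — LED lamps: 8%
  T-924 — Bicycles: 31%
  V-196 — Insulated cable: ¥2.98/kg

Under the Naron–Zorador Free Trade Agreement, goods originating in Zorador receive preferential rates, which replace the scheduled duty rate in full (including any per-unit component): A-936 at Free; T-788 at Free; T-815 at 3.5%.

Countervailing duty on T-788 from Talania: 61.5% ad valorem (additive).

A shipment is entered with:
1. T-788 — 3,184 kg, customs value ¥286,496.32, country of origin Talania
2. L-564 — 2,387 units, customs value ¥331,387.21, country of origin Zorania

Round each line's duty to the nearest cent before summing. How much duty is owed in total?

¥245,841.44

Line 1 (T-788, Talania, 3,184 kg, ¥286,496.32):
Base rate for T-788 is ¥3.66/kg.
T-788 has an FTA preferential rate, but origin Talania is not Zorador; base rate stands.
Additional duty on T-788 from Talania: +61.5% ad valorem. Applied ad valorem rate = 61.5%.
Duty = ¥286,496.32 × 61.5% + 3,184 × ¥3.66 = ¥187,848.68.
Line 2 (L-564, Zorania, 2,387 units, ¥331,387.21):
Base rate for L-564 is 17.5%.
Duty = ¥331,387.21 × 17.5% = ¥57,992.76.
Total = ¥187,848.68 + ¥57,992.76 = ¥245,841.44.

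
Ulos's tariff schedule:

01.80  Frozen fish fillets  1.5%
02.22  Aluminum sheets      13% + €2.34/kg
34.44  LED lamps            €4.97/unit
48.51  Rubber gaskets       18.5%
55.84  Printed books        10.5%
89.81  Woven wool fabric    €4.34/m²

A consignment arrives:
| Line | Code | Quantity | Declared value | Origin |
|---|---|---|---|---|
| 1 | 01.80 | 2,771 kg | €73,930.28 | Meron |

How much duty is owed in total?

Line 1 (01.80, Meron, 2,771 kg, €73,930.28):
Base rate for 01.80 is 1.5%.
Duty = €73,930.28 × 1.5% = €1,108.95.

€1,108.95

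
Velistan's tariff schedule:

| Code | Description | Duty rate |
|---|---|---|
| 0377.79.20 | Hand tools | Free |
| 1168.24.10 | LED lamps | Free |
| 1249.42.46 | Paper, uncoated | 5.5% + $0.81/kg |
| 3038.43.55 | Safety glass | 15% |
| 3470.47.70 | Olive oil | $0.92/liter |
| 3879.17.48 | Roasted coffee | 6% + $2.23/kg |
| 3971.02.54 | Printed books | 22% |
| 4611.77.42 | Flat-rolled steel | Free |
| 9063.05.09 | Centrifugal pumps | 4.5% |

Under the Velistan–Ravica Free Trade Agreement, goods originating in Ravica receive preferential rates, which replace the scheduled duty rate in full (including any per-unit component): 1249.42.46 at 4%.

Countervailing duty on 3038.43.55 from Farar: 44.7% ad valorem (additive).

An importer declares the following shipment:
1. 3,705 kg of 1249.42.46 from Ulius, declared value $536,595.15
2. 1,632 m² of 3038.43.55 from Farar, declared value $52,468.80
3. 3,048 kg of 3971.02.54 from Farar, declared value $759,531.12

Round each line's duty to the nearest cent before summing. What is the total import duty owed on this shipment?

$230,934.50

Line 1 (1249.42.46, Ulius, 3,705 kg, $536,595.15):
Base rate for 1249.42.46 is 5.5% + $0.81/kg.
1249.42.46 has an FTA preferential rate, but origin Ulius is not Ravica; base rate stands.
Duty = $536,595.15 × 5.5% + 3,705 × $0.81 = $32,513.78.
Line 2 (3038.43.55, Farar, 1,632 m², $52,468.80):
Base rate for 3038.43.55 is 15%.
Additional duty on 3038.43.55 from Farar: +44.7%. Applied ad valorem rate: 15% + 44.7% = 59.7%.
Duty = $52,468.80 × 59.7% = $31,323.87.
Line 3 (3971.02.54, Farar, 3,048 kg, $759,531.12):
Base rate for 3971.02.54 is 22%.
Duty = $759,531.12 × 22% = $167,096.85.
Total = $32,513.78 + $31,323.87 + $167,096.85 = $230,934.50.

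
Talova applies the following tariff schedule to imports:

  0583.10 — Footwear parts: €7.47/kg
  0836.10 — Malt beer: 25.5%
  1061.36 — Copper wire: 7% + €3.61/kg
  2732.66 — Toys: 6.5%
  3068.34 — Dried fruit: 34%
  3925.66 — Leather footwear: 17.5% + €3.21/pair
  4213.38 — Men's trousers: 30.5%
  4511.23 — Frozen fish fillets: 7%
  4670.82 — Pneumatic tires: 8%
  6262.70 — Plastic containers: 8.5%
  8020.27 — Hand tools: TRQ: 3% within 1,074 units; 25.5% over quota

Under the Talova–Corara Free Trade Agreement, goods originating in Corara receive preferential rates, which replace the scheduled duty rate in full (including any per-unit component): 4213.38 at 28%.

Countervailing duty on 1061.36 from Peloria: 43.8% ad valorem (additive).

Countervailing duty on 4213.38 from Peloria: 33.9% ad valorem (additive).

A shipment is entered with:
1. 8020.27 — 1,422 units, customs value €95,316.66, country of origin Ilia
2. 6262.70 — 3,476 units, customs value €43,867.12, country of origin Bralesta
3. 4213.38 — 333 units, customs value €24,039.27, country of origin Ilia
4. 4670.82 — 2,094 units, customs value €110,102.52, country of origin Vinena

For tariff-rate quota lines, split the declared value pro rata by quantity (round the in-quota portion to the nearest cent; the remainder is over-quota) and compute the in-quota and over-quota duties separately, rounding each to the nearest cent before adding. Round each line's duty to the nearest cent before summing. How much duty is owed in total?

€27,976.84

Line 1 (8020.27, Ilia, 1,422 units, €95,316.66):
Code 8020.27 is under a tariff-rate quota (threshold 1,074 units). In-quota: 1,074 units at 3%; over-quota: 348 units at 25.5%.
Pro-rata value split: in-quota = €95,316.66 × 1,074/1,422 = €71,990.22; over-quota = €95,316.66 − €71,990.22 = €23,326.44.
In-quota duty = €71,990.22 × 3% = €2,159.71. Over-quota duty = €23,326.44 × 25.5% = €5,948.24.
Line duty = €2,159.71 + €5,948.24 = €8,107.95.
Line 2 (6262.70, Bralesta, 3,476 units, €43,867.12):
Base rate for 6262.70 is 8.5%.
Duty = €43,867.12 × 8.5% = €3,728.71.
Line 3 (4213.38, Ilia, 333 units, €24,039.27):
Base rate for 4213.38 is 30.5%.
4213.38 has an FTA preferential rate, but origin Ilia is not Corara; base rate stands.
The additional-duty order on 4213.38 targets Peloria, not Ilia; it does not apply.
Duty = €24,039.27 × 30.5% = €7,331.98.
Line 4 (4670.82, Vinena, 2,094 units, €110,102.52):
Base rate for 4670.82 is 8%.
Duty = €110,102.52 × 8% = €8,808.20.
Total = €8,107.95 + €3,728.71 + €7,331.98 + €8,808.20 = €27,976.84.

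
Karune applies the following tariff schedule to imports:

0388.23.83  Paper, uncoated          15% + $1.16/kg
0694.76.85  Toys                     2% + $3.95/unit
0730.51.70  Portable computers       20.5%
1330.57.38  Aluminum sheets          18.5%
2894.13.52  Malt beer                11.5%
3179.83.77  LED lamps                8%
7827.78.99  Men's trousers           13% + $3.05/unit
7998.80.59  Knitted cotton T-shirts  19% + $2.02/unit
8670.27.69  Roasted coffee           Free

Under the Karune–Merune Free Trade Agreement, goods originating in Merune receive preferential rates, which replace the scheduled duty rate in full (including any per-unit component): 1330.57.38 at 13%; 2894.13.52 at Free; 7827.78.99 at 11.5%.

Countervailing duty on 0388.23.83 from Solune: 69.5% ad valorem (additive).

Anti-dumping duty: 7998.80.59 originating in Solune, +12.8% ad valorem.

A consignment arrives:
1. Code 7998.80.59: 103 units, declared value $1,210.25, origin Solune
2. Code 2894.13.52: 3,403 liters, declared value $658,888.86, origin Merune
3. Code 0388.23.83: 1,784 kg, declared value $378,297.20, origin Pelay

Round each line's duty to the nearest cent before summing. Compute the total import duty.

$59,406.94

Line 1 (7998.80.59, Solune, 103 units, $1,210.25):
Base rate for 7998.80.59 is 19% + $2.02/unit.
Additional duty on 7998.80.59 from Solune: +12.8%. Applied ad valorem rate: 19% + 12.8% = 31.8%.
Duty = $1,210.25 × 31.8% + 103 × $2.02 = $592.92.
Line 2 (2894.13.52, Merune, 3,403 liters, $658,888.86):
Base rate for 2894.13.52 is 11.5%.
Origin Merune qualifies under the Karune–Merune agreement and 2894.13.52 is covered: preferential rate Free applies instead.
Duty = $658,888.86 × 0% = $0.00.
Line 3 (0388.23.83, Pelay, 1,784 kg, $378,297.20):
Base rate for 0388.23.83 is 15% + $1.16/kg.
The additional-duty order on 0388.23.83 targets Solune, not Pelay; it does not apply.
Duty = $378,297.20 × 15% + 1,784 × $1.16 = $58,814.02.
Total = $592.92 + $0.00 + $58,814.02 = $59,406.94.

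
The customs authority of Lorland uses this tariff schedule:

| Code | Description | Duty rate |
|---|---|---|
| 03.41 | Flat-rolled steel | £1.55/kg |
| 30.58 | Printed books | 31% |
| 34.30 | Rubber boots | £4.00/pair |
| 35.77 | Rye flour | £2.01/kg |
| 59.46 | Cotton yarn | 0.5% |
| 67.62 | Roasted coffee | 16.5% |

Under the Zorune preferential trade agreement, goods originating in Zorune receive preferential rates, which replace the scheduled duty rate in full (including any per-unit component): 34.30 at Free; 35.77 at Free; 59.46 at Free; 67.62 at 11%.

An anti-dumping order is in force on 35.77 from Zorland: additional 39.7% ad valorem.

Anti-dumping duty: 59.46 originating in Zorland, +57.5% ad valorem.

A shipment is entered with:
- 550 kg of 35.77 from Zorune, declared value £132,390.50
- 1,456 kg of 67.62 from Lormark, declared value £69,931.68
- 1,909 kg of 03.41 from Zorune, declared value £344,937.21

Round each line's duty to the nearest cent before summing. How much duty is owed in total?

Line 1 (35.77, Zorune, 550 kg, £132,390.50):
Base rate for 35.77 is £2.01/kg.
Origin Zorune qualifies under the Lorland–Zorune agreement and 35.77 is covered: preferential rate Free applies instead.
The additional-duty order on 35.77 targets Zorland, not Zorune; it does not apply.
Duty = £132,390.50 × 0% = £0.00.
Line 2 (67.62, Lormark, 1,456 kg, £69,931.68):
Base rate for 67.62 is 16.5%.
67.62 has an FTA preferential rate, but origin Lormark is not Zorune; base rate stands.
Duty = £69,931.68 × 16.5% = £11,538.73.
Line 3 (03.41, Zorune, 1,909 kg, £344,937.21):
Base rate for 03.41 is £1.55/kg.
Origin Zorune is the FTA partner but 03.41 is not on the preference list; base rate stands.
Duty = 1,909 × £1.55 = £2,958.95.
Total = £0.00 + £11,538.73 + £2,958.95 = £14,497.68.

£14,497.68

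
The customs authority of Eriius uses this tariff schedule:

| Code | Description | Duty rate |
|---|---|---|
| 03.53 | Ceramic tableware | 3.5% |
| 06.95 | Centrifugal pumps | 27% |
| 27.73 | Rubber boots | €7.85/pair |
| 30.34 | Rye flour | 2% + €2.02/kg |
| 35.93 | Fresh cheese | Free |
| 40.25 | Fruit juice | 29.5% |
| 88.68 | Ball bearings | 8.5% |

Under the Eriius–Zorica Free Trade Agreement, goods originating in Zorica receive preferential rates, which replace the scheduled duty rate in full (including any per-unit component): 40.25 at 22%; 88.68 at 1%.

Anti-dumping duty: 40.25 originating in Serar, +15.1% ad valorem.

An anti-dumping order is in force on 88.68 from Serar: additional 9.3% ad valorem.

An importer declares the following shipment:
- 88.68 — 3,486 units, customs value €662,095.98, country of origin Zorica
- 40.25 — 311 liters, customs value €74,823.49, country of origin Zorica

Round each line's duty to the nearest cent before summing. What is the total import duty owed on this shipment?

€23,082.13

Line 1 (88.68, Zorica, 3,486 units, €662,095.98):
Base rate for 88.68 is 8.5%.
Origin Zorica qualifies under the Eriius–Zorica agreement and 88.68 is covered: preferential rate 1% applies instead.
The additional-duty order on 88.68 targets Serar, not Zorica; it does not apply.
Duty = €662,095.98 × 1% = €6,620.96.
Line 2 (40.25, Zorica, 311 liters, €74,823.49):
Base rate for 40.25 is 29.5%.
Origin Zorica qualifies under the Eriius–Zorica agreement and 40.25 is covered: preferential rate 22% applies instead.
The additional-duty order on 40.25 targets Serar, not Zorica; it does not apply.
Duty = €74,823.49 × 22% = €16,461.17.
Total = €6,620.96 + €16,461.17 = €23,082.13.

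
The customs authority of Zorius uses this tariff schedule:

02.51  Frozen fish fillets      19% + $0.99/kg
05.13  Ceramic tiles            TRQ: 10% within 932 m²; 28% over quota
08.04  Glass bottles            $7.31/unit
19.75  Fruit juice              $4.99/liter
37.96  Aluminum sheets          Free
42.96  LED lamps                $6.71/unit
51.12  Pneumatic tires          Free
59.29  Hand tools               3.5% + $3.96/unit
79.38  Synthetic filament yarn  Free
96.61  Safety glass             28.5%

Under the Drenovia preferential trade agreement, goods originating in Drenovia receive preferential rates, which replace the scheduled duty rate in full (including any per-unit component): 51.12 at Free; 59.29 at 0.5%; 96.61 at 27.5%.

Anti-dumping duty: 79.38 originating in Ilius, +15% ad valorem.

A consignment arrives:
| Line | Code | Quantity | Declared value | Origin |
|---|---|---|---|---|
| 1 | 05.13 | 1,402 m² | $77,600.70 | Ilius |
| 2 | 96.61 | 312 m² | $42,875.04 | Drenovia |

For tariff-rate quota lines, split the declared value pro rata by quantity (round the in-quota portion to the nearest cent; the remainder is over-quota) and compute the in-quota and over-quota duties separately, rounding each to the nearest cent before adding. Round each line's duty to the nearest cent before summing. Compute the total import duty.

Line 1 (05.13, Ilius, 1,402 m², $77,600.70):
Code 05.13 is under a tariff-rate quota (threshold 932 m²). In-quota: 932 m² at 10%; over-quota: 470 m² at 28%.
Pro-rata value split: in-quota = $77,600.70 × 932/1,402 = $51,586.20; over-quota = $77,600.70 − $51,586.20 = $26,014.50.
In-quota duty = $51,586.20 × 10% = $5,158.62. Over-quota duty = $26,014.50 × 28% = $7,284.06.
Line duty = $5,158.62 + $7,284.06 = $12,442.68.
Line 2 (96.61, Drenovia, 312 m², $42,875.04):
Base rate for 96.61 is 28.5%.
Origin Drenovia qualifies under the Zorius–Drenovia agreement and 96.61 is covered: preferential rate 27.5% applies instead.
Duty = $42,875.04 × 27.5% = $11,790.64.
Total = $12,442.68 + $11,790.64 = $24,233.32.

$24,233.32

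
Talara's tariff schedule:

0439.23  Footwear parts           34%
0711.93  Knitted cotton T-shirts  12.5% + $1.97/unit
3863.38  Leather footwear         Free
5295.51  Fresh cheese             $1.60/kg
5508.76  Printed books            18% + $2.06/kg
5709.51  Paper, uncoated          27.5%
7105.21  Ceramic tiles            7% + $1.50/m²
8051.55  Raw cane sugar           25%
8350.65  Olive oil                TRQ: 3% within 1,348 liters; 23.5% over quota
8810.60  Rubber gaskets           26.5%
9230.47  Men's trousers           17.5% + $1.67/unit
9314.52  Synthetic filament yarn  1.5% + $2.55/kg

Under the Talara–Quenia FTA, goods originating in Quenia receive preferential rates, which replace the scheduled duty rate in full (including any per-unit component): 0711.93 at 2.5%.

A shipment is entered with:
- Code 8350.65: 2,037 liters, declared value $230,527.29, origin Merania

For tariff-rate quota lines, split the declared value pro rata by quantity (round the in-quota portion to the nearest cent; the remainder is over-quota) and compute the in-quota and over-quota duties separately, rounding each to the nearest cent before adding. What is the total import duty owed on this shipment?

Line 1 (8350.65, Merania, 2,037 liters, $230,527.29):
Code 8350.65 is under a tariff-rate quota (threshold 1,348 liters). In-quota: 1,348 liters at 3%; over-quota: 689 liters at 23.5%.
Pro-rata value split: in-quota = $230,527.29 × 1,348/2,037 = $152,553.16; over-quota = $230,527.29 − $152,553.16 = $77,974.13.
In-quota duty = $152,553.16 × 3% = $4,576.59. Over-quota duty = $77,974.13 × 23.5% = $18,323.92.
Line duty = $4,576.59 + $18,323.92 = $22,900.51.

$22,900.51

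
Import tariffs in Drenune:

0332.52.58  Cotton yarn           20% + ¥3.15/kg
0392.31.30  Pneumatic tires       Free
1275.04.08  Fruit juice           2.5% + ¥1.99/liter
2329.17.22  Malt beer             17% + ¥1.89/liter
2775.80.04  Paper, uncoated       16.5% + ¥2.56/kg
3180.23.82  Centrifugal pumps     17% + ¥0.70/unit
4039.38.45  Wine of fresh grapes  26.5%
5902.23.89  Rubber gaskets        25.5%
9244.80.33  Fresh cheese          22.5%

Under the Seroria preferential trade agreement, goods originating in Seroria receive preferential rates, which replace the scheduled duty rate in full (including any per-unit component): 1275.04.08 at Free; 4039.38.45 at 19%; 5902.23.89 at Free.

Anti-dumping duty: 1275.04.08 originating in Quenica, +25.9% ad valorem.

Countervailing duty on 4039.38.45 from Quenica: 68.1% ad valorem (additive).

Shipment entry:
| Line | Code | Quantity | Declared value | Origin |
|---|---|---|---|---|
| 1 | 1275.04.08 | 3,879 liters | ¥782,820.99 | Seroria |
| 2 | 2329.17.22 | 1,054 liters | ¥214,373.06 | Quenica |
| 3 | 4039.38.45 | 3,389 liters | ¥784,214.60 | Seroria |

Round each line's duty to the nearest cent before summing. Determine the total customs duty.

¥187,436.25

Line 1 (1275.04.08, Seroria, 3,879 liters, ¥782,820.99):
Base rate for 1275.04.08 is 2.5% + ¥1.99/liter.
Origin Seroria qualifies under the Drenune–Seroria agreement and 1275.04.08 is covered: preferential rate Free applies instead.
The additional-duty order on 1275.04.08 targets Quenica, not Seroria; it does not apply.
Duty = ¥782,820.99 × 0% = ¥0.00.
Line 2 (2329.17.22, Quenica, 1,054 liters, ¥214,373.06):
Base rate for 2329.17.22 is 17% + ¥1.89/liter.
Duty = ¥214,373.06 × 17% + 1,054 × ¥1.89 = ¥38,435.48.
Line 3 (4039.38.45, Seroria, 3,389 liters, ¥784,214.60):
Base rate for 4039.38.45 is 26.5%.
Origin Seroria qualifies under the Drenune–Seroria agreement and 4039.38.45 is covered: preferential rate 19% applies instead.
The additional-duty order on 4039.38.45 targets Quenica, not Seroria; it does not apply.
Duty = ¥784,214.60 × 19% = ¥149,000.77.
Total = ¥0.00 + ¥38,435.48 + ¥149,000.77 = ¥187,436.25.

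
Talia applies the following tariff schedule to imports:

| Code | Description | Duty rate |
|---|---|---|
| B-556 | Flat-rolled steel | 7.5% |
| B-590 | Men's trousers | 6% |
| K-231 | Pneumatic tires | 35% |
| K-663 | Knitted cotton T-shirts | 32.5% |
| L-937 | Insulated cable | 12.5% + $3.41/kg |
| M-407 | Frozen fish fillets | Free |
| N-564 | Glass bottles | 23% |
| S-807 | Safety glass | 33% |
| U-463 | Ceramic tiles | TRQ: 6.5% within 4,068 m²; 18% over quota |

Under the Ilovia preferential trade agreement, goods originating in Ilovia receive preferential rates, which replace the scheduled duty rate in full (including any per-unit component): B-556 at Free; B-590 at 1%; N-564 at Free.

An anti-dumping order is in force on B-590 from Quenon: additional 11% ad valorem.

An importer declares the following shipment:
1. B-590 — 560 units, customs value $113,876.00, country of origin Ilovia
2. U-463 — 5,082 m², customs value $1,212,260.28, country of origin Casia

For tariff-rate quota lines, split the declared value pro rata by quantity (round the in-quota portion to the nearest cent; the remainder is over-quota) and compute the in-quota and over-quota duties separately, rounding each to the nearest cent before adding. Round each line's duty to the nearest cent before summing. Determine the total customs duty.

Line 1 (B-590, Ilovia, 560 units, $113,876.00):
Base rate for B-590 is 6%.
Origin Ilovia qualifies under the Talia–Ilovia agreement and B-590 is covered: preferential rate 1% applies instead.
The additional-duty order on B-590 targets Quenon, not Ilovia; it does not apply.
Duty = $113,876.00 × 1% = $1,138.76.
Line 2 (U-463, Casia, 5,082 m², $1,212,260.28):
Code U-463 is under a tariff-rate quota (threshold 4,068 m²). In-quota: 4,068 m² at 6.5%; over-quota: 1,014 m² at 18%.
Pro-rata value split: in-quota = $1,212,260.28 × 4,068/5,082 = $970,380.72; over-quota = $1,212,260.28 − $970,380.72 = $241,879.56.
In-quota duty = $970,380.72 × 6.5% = $63,074.75. Over-quota duty = $241,879.56 × 18% = $43,538.32.
Line duty = $63,074.75 + $43,538.32 = $106,613.07.
Total = $1,138.76 + $106,613.07 = $107,751.83.

$107,751.83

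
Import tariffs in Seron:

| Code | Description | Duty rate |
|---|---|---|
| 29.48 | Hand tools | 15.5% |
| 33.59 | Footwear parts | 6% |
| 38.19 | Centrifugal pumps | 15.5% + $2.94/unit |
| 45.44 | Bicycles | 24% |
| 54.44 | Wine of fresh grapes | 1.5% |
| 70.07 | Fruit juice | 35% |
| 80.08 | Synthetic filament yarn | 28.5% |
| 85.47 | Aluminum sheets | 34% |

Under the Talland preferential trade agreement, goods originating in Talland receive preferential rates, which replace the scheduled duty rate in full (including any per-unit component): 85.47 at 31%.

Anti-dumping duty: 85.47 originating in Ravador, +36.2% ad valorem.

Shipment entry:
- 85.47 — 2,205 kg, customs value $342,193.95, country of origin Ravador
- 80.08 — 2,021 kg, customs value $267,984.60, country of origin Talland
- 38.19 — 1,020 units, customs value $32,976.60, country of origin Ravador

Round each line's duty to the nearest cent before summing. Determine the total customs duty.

$324,705.93

Line 1 (85.47, Ravador, 2,205 kg, $342,193.95):
Base rate for 85.47 is 34%.
85.47 has an FTA preferential rate, but origin Ravador is not Talland; base rate stands.
Additional duty on 85.47 from Ravador: +36.2%. Applied ad valorem rate: 34% + 36.2% = 70.2%.
Duty = $342,193.95 × 70.2% = $240,220.15.
Line 2 (80.08, Talland, 2,021 kg, $267,984.60):
Base rate for 80.08 is 28.5%.
Origin Talland is the FTA partner but 80.08 is not on the preference list; base rate stands.
Duty = $267,984.60 × 28.5% = $76,375.61.
Line 3 (38.19, Ravador, 1,020 units, $32,976.60):
Base rate for 38.19 is 15.5% + $2.94/unit.
Duty = $32,976.60 × 15.5% + 1,020 × $2.94 = $8,110.17.
Total = $240,220.15 + $76,375.61 + $8,110.17 = $324,705.93.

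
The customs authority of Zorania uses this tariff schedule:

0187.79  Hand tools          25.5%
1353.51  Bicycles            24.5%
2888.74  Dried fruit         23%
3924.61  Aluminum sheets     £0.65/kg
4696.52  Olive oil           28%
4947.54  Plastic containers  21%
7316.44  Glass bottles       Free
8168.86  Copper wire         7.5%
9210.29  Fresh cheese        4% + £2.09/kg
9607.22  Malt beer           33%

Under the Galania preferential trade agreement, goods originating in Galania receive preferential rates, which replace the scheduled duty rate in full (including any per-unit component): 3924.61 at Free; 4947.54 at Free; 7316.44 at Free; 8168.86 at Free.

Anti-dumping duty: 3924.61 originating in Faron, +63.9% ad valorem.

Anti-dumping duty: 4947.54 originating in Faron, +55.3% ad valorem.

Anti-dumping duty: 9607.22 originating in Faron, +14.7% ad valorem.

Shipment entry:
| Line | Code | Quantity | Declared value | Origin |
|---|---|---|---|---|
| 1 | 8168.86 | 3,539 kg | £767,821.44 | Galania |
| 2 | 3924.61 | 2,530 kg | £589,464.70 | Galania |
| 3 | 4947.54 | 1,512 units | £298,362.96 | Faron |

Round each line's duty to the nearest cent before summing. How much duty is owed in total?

£227,650.94

Line 1 (8168.86, Galania, 3,539 kg, £767,821.44):
Base rate for 8168.86 is 7.5%.
Origin Galania qualifies under the Zorania–Galania agreement and 8168.86 is covered: preferential rate Free applies instead.
Duty = £767,821.44 × 0% = £0.00.
Line 2 (3924.61, Galania, 2,530 kg, £589,464.70):
Base rate for 3924.61 is £0.65/kg.
Origin Galania qualifies under the Zorania–Galania agreement and 3924.61 is covered: preferential rate Free applies instead.
The additional-duty order on 3924.61 targets Faron, not Galania; it does not apply.
Duty = £589,464.70 × 0% = £0.00.
Line 3 (4947.54, Faron, 1,512 units, £298,362.96):
Base rate for 4947.54 is 21%.
4947.54 has an FTA preferential rate, but origin Faron is not Galania; base rate stands.
Additional duty on 4947.54 from Faron: +55.3%. Applied ad valorem rate: 21% + 55.3% = 76.3%.
Duty = £298,362.96 × 76.3% = £227,650.94.
Total = £0.00 + £0.00 + £227,650.94 = £227,650.94.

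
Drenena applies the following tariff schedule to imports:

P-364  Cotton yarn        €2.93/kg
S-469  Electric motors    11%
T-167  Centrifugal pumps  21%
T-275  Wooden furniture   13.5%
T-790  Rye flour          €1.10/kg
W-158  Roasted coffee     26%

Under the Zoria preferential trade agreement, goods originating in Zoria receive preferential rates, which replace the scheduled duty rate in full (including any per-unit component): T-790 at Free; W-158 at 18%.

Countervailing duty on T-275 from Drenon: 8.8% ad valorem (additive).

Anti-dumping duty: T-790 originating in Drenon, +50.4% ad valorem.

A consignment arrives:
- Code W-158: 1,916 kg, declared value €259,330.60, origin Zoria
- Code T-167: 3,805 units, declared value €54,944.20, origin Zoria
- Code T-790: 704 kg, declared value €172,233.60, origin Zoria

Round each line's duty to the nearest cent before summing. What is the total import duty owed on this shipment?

Line 1 (W-158, Zoria, 1,916 kg, €259,330.60):
Base rate for W-158 is 26%.
Origin Zoria qualifies under the Drenena–Zoria agreement and W-158 is covered: preferential rate 18% applies instead.
Duty = €259,330.60 × 18% = €46,679.51.
Line 2 (T-167, Zoria, 3,805 units, €54,944.20):
Base rate for T-167 is 21%.
Origin Zoria is the FTA partner but T-167 is not on the preference list; base rate stands.
Duty = €54,944.20 × 21% = €11,538.28.
Line 3 (T-790, Zoria, 704 kg, €172,233.60):
Base rate for T-790 is €1.10/kg.
Origin Zoria qualifies under the Drenena–Zoria agreement and T-790 is covered: preferential rate Free applies instead.
The additional-duty order on T-790 targets Drenon, not Zoria; it does not apply.
Duty = €172,233.60 × 0% = €0.00.
Total = €46,679.51 + €11,538.28 + €0.00 = €58,217.79.

€58,217.79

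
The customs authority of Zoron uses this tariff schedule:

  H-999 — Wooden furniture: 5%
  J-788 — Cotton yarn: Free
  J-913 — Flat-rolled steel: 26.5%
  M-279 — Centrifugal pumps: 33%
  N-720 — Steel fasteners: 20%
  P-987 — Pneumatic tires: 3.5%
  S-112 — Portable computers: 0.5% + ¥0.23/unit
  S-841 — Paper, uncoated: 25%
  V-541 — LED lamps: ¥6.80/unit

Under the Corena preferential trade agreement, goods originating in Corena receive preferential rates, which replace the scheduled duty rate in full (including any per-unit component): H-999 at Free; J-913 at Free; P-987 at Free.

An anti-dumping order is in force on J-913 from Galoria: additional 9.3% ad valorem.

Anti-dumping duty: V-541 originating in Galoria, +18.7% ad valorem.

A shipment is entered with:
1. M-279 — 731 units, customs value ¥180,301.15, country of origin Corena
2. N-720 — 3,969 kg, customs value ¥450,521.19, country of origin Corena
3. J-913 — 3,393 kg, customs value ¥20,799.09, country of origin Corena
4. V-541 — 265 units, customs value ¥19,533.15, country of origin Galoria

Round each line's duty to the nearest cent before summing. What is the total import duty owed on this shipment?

¥155,058.32

Line 1 (M-279, Corena, 731 units, ¥180,301.15):
Base rate for M-279 is 33%.
Origin Corena is the FTA partner but M-279 is not on the preference list; base rate stands.
Duty = ¥180,301.15 × 33% = ¥59,499.38.
Line 2 (N-720, Corena, 3,969 kg, ¥450,521.19):
Base rate for N-720 is 20%.
Origin Corena is the FTA partner but N-720 is not on the preference list; base rate stands.
Duty = ¥450,521.19 × 20% = ¥90,104.24.
Line 3 (J-913, Corena, 3,393 kg, ¥20,799.09):
Base rate for J-913 is 26.5%.
Origin Corena qualifies under the Zoron–Corena agreement and J-913 is covered: preferential rate Free applies instead.
The additional-duty order on J-913 targets Galoria, not Corena; it does not apply.
Duty = ¥20,799.09 × 0% = ¥0.00.
Line 4 (V-541, Galoria, 265 units, ¥19,533.15):
Base rate for V-541 is ¥6.80/unit.
Additional duty on V-541 from Galoria: +18.7% ad valorem. Applied ad valorem rate = 18.7%.
Duty = ¥19,533.15 × 18.7% + 265 × ¥6.80 = ¥5,454.70.
Total = ¥59,499.38 + ¥90,104.24 + ¥0.00 + ¥5,454.70 = ¥155,058.32.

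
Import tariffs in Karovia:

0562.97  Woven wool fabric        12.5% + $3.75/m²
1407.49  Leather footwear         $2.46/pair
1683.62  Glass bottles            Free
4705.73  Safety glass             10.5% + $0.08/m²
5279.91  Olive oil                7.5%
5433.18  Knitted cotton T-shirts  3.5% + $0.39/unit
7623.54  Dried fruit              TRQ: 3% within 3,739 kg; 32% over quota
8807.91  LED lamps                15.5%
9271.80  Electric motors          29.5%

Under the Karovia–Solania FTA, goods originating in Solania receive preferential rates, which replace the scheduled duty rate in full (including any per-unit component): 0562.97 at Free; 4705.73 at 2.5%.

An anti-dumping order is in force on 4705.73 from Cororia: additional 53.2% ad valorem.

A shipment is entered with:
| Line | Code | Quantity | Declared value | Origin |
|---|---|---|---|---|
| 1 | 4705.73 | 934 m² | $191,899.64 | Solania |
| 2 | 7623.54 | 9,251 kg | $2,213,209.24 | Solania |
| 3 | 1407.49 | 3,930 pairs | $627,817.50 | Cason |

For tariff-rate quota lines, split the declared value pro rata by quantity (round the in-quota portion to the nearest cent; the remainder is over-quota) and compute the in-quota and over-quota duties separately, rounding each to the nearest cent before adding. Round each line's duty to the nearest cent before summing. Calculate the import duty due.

$463,281.92

Line 1 (4705.73, Solania, 934 m², $191,899.64):
Base rate for 4705.73 is 10.5% + $0.08/m².
Origin Solania qualifies under the Karovia–Solania agreement and 4705.73 is covered: preferential rate 2.5% applies instead.
The additional-duty order on 4705.73 targets Cororia, not Solania; it does not apply.
Duty = $191,899.64 × 2.5% = $4,797.49.
Line 2 (7623.54, Solania, 9,251 kg, $2,213,209.24):
Code 7623.54 is under a tariff-rate quota (threshold 3,739 kg). In-quota: 3,739 kg at 3%; over-quota: 5,512 kg at 32%.
Pro-rata value split: in-quota = $2,213,209.24 × 3,739/9,251 = $894,518.36; over-quota = $2,213,209.24 − $894,518.36 = $1,318,690.88.
In-quota duty = $894,518.36 × 3% = $26,835.55. Over-quota duty = $1,318,690.88 × 32% = $421,981.08.
Line duty = $26,835.55 + $421,981.08 = $448,816.63.
Line 3 (1407.49, Cason, 3,930 pairs, $627,817.50):
Base rate for 1407.49 is $2.46/pair.
Duty = 3,930 × $2.46 = $9,667.80.
Total = $4,797.49 + $448,816.63 + $9,667.80 = $463,281.92.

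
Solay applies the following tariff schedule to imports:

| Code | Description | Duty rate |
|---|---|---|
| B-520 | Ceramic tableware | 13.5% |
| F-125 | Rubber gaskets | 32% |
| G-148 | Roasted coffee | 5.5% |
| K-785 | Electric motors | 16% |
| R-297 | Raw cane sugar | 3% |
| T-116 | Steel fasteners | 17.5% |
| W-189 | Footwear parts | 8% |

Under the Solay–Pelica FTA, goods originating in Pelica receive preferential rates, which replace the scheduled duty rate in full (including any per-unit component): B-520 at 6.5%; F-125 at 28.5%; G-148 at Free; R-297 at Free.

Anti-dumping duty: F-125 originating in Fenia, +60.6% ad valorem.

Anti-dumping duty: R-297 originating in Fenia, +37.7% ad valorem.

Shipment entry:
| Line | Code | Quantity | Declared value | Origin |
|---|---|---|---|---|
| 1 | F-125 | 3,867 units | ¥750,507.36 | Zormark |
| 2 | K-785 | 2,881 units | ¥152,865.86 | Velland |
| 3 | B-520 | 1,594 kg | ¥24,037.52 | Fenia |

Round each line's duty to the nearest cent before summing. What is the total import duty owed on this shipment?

Line 1 (F-125, Zormark, 3,867 units, ¥750,507.36):
Base rate for F-125 is 32%.
F-125 has an FTA preferential rate, but origin Zormark is not Pelica; base rate stands.
The additional-duty order on F-125 targets Fenia, not Zormark; it does not apply.
Duty = ¥750,507.36 × 32% = ¥240,162.36.
Line 2 (K-785, Velland, 2,881 units, ¥152,865.86):
Base rate for K-785 is 16%.
Duty = ¥152,865.86 × 16% = ¥24,458.54.
Line 3 (B-520, Fenia, 1,594 kg, ¥24,037.52):
Base rate for B-520 is 13.5%.
B-520 has an FTA preferential rate, but origin Fenia is not Pelica; base rate stands.
Duty = ¥24,037.52 × 13.5% = ¥3,245.07.
Total = ¥240,162.36 + ¥24,458.54 + ¥3,245.07 = ¥267,865.97.

¥267,865.97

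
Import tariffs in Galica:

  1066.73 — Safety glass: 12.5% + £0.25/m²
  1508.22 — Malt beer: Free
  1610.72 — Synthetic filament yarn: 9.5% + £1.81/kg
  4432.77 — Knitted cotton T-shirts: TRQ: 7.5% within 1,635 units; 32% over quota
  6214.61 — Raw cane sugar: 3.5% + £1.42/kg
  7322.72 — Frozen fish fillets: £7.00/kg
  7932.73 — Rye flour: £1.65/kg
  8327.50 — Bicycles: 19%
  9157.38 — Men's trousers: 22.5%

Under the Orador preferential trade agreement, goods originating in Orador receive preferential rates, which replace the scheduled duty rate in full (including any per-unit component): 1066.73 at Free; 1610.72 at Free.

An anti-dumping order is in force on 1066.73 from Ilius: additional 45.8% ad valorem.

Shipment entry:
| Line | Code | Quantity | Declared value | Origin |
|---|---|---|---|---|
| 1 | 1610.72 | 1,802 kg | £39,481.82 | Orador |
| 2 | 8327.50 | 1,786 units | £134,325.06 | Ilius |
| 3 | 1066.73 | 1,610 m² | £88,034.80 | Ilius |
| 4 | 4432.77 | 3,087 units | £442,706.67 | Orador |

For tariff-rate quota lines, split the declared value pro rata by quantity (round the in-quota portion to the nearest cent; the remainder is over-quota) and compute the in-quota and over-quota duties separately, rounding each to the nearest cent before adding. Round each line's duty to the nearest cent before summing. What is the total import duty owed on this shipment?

£161,468.22

Line 1 (1610.72, Orador, 1,802 kg, £39,481.82):
Base rate for 1610.72 is 9.5% + £1.81/kg.
Origin Orador qualifies under the Galica–Orador agreement and 1610.72 is covered: preferential rate Free applies instead.
Duty = £39,481.82 × 0% = £0.00.
Line 2 (8327.50, Ilius, 1,786 units, £134,325.06):
Base rate for 8327.50 is 19%.
Duty = £134,325.06 × 19% = £25,521.76.
Line 3 (1066.73, Ilius, 1,610 m², £88,034.80):
Base rate for 1066.73 is 12.5% + £0.25/m².
1066.73 has an FTA preferential rate, but origin Ilius is not Orador; base rate stands.
Additional duty on 1066.73 from Ilius: +45.8%. Applied ad valorem rate: 12.5% + 45.8% = 58.3%.
Duty = £88,034.80 × 58.3% + 1,610 × £0.25 = £51,726.79.
Line 4 (4432.77, Orador, 3,087 units, £442,706.67):
Code 4432.77 is under a tariff-rate quota (threshold 1,635 units). In-quota: 1,635 units at 7.5%; over-quota: 1,452 units at 32%.
Pro-rata value split: in-quota = £442,706.67 × 1,635/3,087 = £234,475.35; over-quota = £442,706.67 − £234,475.35 = £208,231.32.
In-quota duty = £234,475.35 × 7.5% = £17,585.65. Over-quota duty = £208,231.32 × 32% = £66,634.02.
Line duty = £17,585.65 + £66,634.02 = £84,219.67.
Total = £0.00 + £25,521.76 + £51,726.79 + £84,219.67 = £161,468.22.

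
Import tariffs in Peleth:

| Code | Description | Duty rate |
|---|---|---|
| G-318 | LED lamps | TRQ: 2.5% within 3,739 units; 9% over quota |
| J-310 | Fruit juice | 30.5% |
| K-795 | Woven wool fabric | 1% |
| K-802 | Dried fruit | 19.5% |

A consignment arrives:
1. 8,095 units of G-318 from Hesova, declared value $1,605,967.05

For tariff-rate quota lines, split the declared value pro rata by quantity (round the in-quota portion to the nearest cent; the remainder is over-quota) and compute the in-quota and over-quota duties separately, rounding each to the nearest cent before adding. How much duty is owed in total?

Line 1 (G-318, Hesova, 8,095 units, $1,605,967.05):
Code G-318 is under a tariff-rate quota (threshold 3,739 units). In-quota: 3,739 units at 2.5%; over-quota: 4,356 units at 9%.
Pro-rata value split: in-quota = $1,605,967.05 × 3,739/8,095 = $741,780.21; over-quota = $1,605,967.05 − $741,780.21 = $864,186.84.
In-quota duty = $741,780.21 × 2.5% = $18,544.51. Over-quota duty = $864,186.84 × 9% = $77,776.82.
Line duty = $18,544.51 + $77,776.82 = $96,321.33.

$96,321.33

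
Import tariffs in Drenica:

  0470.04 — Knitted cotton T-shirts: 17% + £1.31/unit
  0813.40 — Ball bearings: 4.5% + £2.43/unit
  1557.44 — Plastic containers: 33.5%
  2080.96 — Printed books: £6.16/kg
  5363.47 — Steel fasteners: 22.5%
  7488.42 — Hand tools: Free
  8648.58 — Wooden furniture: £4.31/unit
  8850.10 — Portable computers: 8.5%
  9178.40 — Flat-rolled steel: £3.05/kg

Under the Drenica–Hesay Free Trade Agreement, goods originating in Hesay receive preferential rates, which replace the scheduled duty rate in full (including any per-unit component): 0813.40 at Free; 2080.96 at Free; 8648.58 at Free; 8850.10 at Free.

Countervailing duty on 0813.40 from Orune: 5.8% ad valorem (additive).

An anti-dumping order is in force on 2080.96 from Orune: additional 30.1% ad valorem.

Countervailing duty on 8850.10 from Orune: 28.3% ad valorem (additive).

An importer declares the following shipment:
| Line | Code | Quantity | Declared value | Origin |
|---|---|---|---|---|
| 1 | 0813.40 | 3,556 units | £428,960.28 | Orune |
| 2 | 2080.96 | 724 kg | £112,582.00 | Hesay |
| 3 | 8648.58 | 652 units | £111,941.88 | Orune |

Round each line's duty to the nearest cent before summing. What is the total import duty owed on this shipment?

Line 1 (0813.40, Orune, 3,556 units, £428,960.28):
Base rate for 0813.40 is 4.5% + £2.43/unit.
0813.40 has an FTA preferential rate, but origin Orune is not Hesay; base rate stands.
Additional duty on 0813.40 from Orune: +5.8%. Applied ad valorem rate: 4.5% + 5.8% = 10.3%.
Duty = £428,960.28 × 10.3% + 3,556 × £2.43 = £52,823.99.
Line 2 (2080.96, Hesay, 724 kg, £112,582.00):
Base rate for 2080.96 is £6.16/kg.
Origin Hesay qualifies under the Drenica–Hesay agreement and 2080.96 is covered: preferential rate Free applies instead.
The additional-duty order on 2080.96 targets Orune, not Hesay; it does not apply.
Duty = £112,582.00 × 0% = £0.00.
Line 3 (8648.58, Orune, 652 units, £111,941.88):
Base rate for 8648.58 is £4.31/unit.
8648.58 has an FTA preferential rate, but origin Orune is not Hesay; base rate stands.
Duty = 652 × £4.31 = £2,810.12.
Total = £52,823.99 + £0.00 + £2,810.12 = £55,634.11.

£55,634.11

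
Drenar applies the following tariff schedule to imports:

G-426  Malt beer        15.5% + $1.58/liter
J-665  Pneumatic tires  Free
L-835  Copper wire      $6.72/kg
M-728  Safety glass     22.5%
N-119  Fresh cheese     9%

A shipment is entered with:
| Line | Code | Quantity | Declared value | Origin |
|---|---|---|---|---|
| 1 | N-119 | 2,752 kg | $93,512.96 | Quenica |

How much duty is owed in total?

$8,416.17

Line 1 (N-119, Quenica, 2,752 kg, $93,512.96):
Base rate for N-119 is 9%.
Duty = $93,512.96 × 9% = $8,416.17.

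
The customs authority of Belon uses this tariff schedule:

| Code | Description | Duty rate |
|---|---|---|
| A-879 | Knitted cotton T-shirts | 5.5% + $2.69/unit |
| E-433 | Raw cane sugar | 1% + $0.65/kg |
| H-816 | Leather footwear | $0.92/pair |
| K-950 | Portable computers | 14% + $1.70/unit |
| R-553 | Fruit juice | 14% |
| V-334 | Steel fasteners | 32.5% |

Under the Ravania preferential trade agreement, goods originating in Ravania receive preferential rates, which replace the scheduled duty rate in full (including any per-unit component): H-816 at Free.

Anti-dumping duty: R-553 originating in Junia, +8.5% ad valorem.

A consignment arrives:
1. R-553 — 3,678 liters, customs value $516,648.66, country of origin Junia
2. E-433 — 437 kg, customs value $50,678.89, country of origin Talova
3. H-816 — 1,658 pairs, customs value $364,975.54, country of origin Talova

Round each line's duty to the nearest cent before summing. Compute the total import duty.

Line 1 (R-553, Junia, 3,678 liters, $516,648.66):
Base rate for R-553 is 14%.
Additional duty on R-553 from Junia: +8.5%. Applied ad valorem rate: 14% + 8.5% = 22.5%.
Duty = $516,648.66 × 22.5% = $116,245.95.
Line 2 (E-433, Talova, 437 kg, $50,678.89):
Base rate for E-433 is 1% + $0.65/kg.
Duty = $50,678.89 × 1% + 437 × $0.65 = $790.84.
Line 3 (H-816, Talova, 1,658 pairs, $364,975.54):
Base rate for H-816 is $0.92/pair.
H-816 has an FTA preferential rate, but origin Talova is not Ravania; base rate stands.
Duty = 1,658 × $0.92 = $1,525.36.
Total = $116,245.95 + $790.84 + $1,525.36 = $118,562.15.

$118,562.15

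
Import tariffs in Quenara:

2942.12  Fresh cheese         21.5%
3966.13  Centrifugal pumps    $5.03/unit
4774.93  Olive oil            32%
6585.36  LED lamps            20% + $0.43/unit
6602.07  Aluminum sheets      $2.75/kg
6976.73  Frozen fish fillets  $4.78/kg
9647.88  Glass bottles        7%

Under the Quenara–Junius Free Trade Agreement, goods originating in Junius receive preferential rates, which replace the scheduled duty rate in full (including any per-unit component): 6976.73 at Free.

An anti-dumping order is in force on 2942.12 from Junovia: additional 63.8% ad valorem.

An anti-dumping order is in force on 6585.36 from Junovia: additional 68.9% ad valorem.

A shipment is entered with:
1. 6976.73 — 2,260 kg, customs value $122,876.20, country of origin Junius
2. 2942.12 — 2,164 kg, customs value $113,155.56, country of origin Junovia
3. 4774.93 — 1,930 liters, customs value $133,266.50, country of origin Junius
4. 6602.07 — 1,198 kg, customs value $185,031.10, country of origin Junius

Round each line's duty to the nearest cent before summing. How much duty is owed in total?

Line 1 (6976.73, Junius, 2,260 kg, $122,876.20):
Base rate for 6976.73 is $4.78/kg.
Origin Junius qualifies under the Quenara–Junius agreement and 6976.73 is covered: preferential rate Free applies instead.
Duty = $122,876.20 × 0% = $0.00.
Line 2 (2942.12, Junovia, 2,164 kg, $113,155.56):
Base rate for 2942.12 is 21.5%.
Additional duty on 2942.12 from Junovia: +63.8%. Applied ad valorem rate: 21.5% + 63.8% = 85.3%.
Duty = $113,155.56 × 85.3% = $96,521.69.
Line 3 (4774.93, Junius, 1,930 liters, $133,266.50):
Base rate for 4774.93 is 32%.
Origin Junius is the FTA partner but 4774.93 is not on the preference list; base rate stands.
Duty = $133,266.50 × 32% = $42,645.28.
Line 4 (6602.07, Junius, 1,198 kg, $185,031.10):
Base rate for 6602.07 is $2.75/kg.
Origin Junius is the FTA partner but 6602.07 is not on the preference list; base rate stands.
Duty = 1,198 × $2.75 = $3,294.50.
Total = $0.00 + $96,521.69 + $42,645.28 + $3,294.50 = $142,461.47.

$142,461.47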